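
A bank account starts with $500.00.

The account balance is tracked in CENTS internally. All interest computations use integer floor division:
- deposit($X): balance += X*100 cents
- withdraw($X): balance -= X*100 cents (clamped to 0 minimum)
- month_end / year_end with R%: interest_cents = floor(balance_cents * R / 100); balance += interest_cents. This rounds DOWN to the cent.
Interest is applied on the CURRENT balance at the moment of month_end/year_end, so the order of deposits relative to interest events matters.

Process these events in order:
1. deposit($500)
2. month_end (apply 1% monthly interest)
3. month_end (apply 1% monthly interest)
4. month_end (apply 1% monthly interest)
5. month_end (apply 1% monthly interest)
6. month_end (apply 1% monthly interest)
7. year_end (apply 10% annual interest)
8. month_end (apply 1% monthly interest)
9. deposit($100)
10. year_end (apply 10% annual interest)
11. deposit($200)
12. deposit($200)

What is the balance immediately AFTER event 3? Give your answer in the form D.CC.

Answer: 1020.10

Derivation:
After 1 (deposit($500)): balance=$1000.00 total_interest=$0.00
After 2 (month_end (apply 1% monthly interest)): balance=$1010.00 total_interest=$10.00
After 3 (month_end (apply 1% monthly interest)): balance=$1020.10 total_interest=$20.10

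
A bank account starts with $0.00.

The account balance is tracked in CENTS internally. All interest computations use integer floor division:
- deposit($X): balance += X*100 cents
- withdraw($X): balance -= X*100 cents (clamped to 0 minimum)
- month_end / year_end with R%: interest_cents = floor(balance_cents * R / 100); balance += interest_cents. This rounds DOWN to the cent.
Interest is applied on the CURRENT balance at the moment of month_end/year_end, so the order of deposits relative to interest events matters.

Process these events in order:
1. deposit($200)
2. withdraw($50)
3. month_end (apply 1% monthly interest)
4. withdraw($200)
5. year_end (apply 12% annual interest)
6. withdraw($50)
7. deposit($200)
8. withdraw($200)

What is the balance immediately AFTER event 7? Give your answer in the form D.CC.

Answer: 200.00

Derivation:
After 1 (deposit($200)): balance=$200.00 total_interest=$0.00
After 2 (withdraw($50)): balance=$150.00 total_interest=$0.00
After 3 (month_end (apply 1% monthly interest)): balance=$151.50 total_interest=$1.50
After 4 (withdraw($200)): balance=$0.00 total_interest=$1.50
After 5 (year_end (apply 12% annual interest)): balance=$0.00 total_interest=$1.50
After 6 (withdraw($50)): balance=$0.00 total_interest=$1.50
After 7 (deposit($200)): balance=$200.00 total_interest=$1.50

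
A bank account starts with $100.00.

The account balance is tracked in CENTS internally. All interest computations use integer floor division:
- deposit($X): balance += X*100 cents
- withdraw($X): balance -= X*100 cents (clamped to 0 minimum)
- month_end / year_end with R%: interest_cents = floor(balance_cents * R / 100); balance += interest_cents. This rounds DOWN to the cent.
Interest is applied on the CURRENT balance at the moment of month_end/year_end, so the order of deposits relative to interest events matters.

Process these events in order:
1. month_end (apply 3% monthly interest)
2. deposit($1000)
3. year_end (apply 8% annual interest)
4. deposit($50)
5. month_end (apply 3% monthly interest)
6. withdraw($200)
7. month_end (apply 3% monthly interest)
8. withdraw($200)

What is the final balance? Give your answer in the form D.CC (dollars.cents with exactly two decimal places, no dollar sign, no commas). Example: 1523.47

Answer: 910.82

Derivation:
After 1 (month_end (apply 3% monthly interest)): balance=$103.00 total_interest=$3.00
After 2 (deposit($1000)): balance=$1103.00 total_interest=$3.00
After 3 (year_end (apply 8% annual interest)): balance=$1191.24 total_interest=$91.24
After 4 (deposit($50)): balance=$1241.24 total_interest=$91.24
After 5 (month_end (apply 3% monthly interest)): balance=$1278.47 total_interest=$128.47
After 6 (withdraw($200)): balance=$1078.47 total_interest=$128.47
After 7 (month_end (apply 3% monthly interest)): balance=$1110.82 total_interest=$160.82
After 8 (withdraw($200)): balance=$910.82 total_interest=$160.82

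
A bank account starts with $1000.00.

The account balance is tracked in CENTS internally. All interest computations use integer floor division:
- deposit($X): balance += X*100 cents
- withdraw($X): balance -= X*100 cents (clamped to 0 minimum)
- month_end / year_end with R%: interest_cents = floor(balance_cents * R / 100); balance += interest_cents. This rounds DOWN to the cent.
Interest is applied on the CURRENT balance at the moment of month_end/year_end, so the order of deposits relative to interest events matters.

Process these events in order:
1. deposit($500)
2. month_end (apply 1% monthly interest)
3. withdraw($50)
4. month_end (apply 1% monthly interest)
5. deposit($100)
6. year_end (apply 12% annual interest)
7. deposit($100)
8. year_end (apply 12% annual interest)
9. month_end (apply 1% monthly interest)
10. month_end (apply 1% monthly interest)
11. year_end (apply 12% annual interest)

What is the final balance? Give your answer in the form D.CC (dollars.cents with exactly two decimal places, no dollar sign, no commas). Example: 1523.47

Answer: 2391.83

Derivation:
After 1 (deposit($500)): balance=$1500.00 total_interest=$0.00
After 2 (month_end (apply 1% monthly interest)): balance=$1515.00 total_interest=$15.00
After 3 (withdraw($50)): balance=$1465.00 total_interest=$15.00
After 4 (month_end (apply 1% monthly interest)): balance=$1479.65 total_interest=$29.65
After 5 (deposit($100)): balance=$1579.65 total_interest=$29.65
After 6 (year_end (apply 12% annual interest)): balance=$1769.20 total_interest=$219.20
After 7 (deposit($100)): balance=$1869.20 total_interest=$219.20
After 8 (year_end (apply 12% annual interest)): balance=$2093.50 total_interest=$443.50
After 9 (month_end (apply 1% monthly interest)): balance=$2114.43 total_interest=$464.43
After 10 (month_end (apply 1% monthly interest)): balance=$2135.57 total_interest=$485.57
After 11 (year_end (apply 12% annual interest)): balance=$2391.83 total_interest=$741.83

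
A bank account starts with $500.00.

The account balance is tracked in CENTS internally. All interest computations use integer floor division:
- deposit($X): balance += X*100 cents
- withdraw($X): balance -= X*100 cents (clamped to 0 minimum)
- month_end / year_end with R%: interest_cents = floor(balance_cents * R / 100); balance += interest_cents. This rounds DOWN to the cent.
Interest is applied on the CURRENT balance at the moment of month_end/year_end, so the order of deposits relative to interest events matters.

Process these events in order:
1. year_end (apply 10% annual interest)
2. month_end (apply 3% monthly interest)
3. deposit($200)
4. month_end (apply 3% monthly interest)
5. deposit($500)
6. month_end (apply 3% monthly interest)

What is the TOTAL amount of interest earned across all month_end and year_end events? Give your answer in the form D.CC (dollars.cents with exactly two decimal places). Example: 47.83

After 1 (year_end (apply 10% annual interest)): balance=$550.00 total_interest=$50.00
After 2 (month_end (apply 3% monthly interest)): balance=$566.50 total_interest=$66.50
After 3 (deposit($200)): balance=$766.50 total_interest=$66.50
After 4 (month_end (apply 3% monthly interest)): balance=$789.49 total_interest=$89.49
After 5 (deposit($500)): balance=$1289.49 total_interest=$89.49
After 6 (month_end (apply 3% monthly interest)): balance=$1328.17 total_interest=$128.17

Answer: 128.17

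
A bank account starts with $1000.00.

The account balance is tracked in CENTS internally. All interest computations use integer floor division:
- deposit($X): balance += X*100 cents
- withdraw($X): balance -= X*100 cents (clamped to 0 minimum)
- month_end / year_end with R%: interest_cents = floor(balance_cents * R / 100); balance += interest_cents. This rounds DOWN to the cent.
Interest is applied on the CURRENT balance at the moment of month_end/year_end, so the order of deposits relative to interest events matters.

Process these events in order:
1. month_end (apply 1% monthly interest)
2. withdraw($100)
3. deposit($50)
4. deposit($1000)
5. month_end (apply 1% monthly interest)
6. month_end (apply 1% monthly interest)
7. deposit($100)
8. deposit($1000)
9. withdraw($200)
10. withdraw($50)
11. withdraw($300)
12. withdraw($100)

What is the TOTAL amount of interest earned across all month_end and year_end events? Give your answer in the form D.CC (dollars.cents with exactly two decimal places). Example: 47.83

Answer: 49.39

Derivation:
After 1 (month_end (apply 1% monthly interest)): balance=$1010.00 total_interest=$10.00
After 2 (withdraw($100)): balance=$910.00 total_interest=$10.00
After 3 (deposit($50)): balance=$960.00 total_interest=$10.00
After 4 (deposit($1000)): balance=$1960.00 total_interest=$10.00
After 5 (month_end (apply 1% monthly interest)): balance=$1979.60 total_interest=$29.60
After 6 (month_end (apply 1% monthly interest)): balance=$1999.39 total_interest=$49.39
After 7 (deposit($100)): balance=$2099.39 total_interest=$49.39
After 8 (deposit($1000)): balance=$3099.39 total_interest=$49.39
After 9 (withdraw($200)): balance=$2899.39 total_interest=$49.39
After 10 (withdraw($50)): balance=$2849.39 total_interest=$49.39
After 11 (withdraw($300)): balance=$2549.39 total_interest=$49.39
After 12 (withdraw($100)): balance=$2449.39 total_interest=$49.39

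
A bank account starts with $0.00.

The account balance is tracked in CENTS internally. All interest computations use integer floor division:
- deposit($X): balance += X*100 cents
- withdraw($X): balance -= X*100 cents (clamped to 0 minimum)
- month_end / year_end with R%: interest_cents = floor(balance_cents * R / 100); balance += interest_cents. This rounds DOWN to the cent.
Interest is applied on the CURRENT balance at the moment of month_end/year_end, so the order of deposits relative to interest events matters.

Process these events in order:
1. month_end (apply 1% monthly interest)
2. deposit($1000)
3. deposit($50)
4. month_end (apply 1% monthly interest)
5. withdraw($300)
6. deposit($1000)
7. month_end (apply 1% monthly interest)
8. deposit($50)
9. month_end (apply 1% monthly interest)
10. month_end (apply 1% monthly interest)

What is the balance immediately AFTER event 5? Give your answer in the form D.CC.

After 1 (month_end (apply 1% monthly interest)): balance=$0.00 total_interest=$0.00
After 2 (deposit($1000)): balance=$1000.00 total_interest=$0.00
After 3 (deposit($50)): balance=$1050.00 total_interest=$0.00
After 4 (month_end (apply 1% monthly interest)): balance=$1060.50 total_interest=$10.50
After 5 (withdraw($300)): balance=$760.50 total_interest=$10.50

Answer: 760.50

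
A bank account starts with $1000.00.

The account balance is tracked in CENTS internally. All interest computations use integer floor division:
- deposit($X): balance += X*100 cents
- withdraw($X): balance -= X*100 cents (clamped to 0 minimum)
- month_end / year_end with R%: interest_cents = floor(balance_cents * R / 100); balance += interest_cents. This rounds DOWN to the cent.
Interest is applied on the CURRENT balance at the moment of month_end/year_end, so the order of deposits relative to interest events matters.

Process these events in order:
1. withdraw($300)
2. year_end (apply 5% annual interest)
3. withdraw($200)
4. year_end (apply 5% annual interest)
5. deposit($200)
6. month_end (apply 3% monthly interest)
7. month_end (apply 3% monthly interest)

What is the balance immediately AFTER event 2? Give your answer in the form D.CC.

Answer: 735.00

Derivation:
After 1 (withdraw($300)): balance=$700.00 total_interest=$0.00
After 2 (year_end (apply 5% annual interest)): balance=$735.00 total_interest=$35.00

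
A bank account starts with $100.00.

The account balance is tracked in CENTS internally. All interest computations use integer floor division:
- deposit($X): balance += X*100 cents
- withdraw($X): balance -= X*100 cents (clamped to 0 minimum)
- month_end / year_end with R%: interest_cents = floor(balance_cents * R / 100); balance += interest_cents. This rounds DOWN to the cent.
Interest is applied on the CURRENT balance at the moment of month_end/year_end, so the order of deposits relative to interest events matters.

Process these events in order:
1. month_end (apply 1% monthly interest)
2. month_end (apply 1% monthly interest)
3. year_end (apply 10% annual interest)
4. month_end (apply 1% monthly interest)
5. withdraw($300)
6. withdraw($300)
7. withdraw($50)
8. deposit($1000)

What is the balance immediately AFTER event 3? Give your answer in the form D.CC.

After 1 (month_end (apply 1% monthly interest)): balance=$101.00 total_interest=$1.00
After 2 (month_end (apply 1% monthly interest)): balance=$102.01 total_interest=$2.01
After 3 (year_end (apply 10% annual interest)): balance=$112.21 total_interest=$12.21

Answer: 112.21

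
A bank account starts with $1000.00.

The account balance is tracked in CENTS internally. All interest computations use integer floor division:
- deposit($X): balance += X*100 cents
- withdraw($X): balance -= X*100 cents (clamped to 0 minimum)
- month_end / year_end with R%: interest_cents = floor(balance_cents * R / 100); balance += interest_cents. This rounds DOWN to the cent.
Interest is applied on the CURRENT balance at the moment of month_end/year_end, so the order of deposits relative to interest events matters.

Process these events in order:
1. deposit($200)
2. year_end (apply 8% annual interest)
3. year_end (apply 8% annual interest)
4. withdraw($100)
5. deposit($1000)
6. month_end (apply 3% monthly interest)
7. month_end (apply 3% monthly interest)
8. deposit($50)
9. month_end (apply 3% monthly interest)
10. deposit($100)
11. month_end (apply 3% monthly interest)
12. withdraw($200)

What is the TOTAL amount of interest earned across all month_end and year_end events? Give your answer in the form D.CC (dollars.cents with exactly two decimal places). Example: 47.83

After 1 (deposit($200)): balance=$1200.00 total_interest=$0.00
After 2 (year_end (apply 8% annual interest)): balance=$1296.00 total_interest=$96.00
After 3 (year_end (apply 8% annual interest)): balance=$1399.68 total_interest=$199.68
After 4 (withdraw($100)): balance=$1299.68 total_interest=$199.68
After 5 (deposit($1000)): balance=$2299.68 total_interest=$199.68
After 6 (month_end (apply 3% monthly interest)): balance=$2368.67 total_interest=$268.67
After 7 (month_end (apply 3% monthly interest)): balance=$2439.73 total_interest=$339.73
After 8 (deposit($50)): balance=$2489.73 total_interest=$339.73
After 9 (month_end (apply 3% monthly interest)): balance=$2564.42 total_interest=$414.42
After 10 (deposit($100)): balance=$2664.42 total_interest=$414.42
After 11 (month_end (apply 3% monthly interest)): balance=$2744.35 total_interest=$494.35
After 12 (withdraw($200)): balance=$2544.35 total_interest=$494.35

Answer: 494.35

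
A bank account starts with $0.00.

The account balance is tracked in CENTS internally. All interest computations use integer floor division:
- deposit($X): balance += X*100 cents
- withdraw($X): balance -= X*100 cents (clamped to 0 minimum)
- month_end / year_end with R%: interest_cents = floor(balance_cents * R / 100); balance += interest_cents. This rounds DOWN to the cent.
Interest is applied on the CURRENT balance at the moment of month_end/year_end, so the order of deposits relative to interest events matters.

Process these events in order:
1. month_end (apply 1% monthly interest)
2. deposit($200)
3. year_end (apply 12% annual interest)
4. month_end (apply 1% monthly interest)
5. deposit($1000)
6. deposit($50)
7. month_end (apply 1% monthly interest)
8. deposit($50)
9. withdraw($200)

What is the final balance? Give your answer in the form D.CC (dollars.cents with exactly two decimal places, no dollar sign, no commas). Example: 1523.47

After 1 (month_end (apply 1% monthly interest)): balance=$0.00 total_interest=$0.00
After 2 (deposit($200)): balance=$200.00 total_interest=$0.00
After 3 (year_end (apply 12% annual interest)): balance=$224.00 total_interest=$24.00
After 4 (month_end (apply 1% monthly interest)): balance=$226.24 total_interest=$26.24
After 5 (deposit($1000)): balance=$1226.24 total_interest=$26.24
After 6 (deposit($50)): balance=$1276.24 total_interest=$26.24
After 7 (month_end (apply 1% monthly interest)): balance=$1289.00 total_interest=$39.00
After 8 (deposit($50)): balance=$1339.00 total_interest=$39.00
After 9 (withdraw($200)): balance=$1139.00 total_interest=$39.00

Answer: 1139.00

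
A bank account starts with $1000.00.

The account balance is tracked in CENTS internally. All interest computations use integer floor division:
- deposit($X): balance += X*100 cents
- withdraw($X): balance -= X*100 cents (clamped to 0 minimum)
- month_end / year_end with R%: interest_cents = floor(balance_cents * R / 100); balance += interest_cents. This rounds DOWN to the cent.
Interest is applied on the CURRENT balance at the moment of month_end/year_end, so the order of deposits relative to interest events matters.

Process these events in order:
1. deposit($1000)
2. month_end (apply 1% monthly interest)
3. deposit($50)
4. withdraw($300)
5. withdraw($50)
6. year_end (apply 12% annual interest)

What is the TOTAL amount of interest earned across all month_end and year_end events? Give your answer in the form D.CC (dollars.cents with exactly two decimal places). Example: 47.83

Answer: 226.40

Derivation:
After 1 (deposit($1000)): balance=$2000.00 total_interest=$0.00
After 2 (month_end (apply 1% monthly interest)): balance=$2020.00 total_interest=$20.00
After 3 (deposit($50)): balance=$2070.00 total_interest=$20.00
After 4 (withdraw($300)): balance=$1770.00 total_interest=$20.00
After 5 (withdraw($50)): balance=$1720.00 total_interest=$20.00
After 6 (year_end (apply 12% annual interest)): balance=$1926.40 total_interest=$226.40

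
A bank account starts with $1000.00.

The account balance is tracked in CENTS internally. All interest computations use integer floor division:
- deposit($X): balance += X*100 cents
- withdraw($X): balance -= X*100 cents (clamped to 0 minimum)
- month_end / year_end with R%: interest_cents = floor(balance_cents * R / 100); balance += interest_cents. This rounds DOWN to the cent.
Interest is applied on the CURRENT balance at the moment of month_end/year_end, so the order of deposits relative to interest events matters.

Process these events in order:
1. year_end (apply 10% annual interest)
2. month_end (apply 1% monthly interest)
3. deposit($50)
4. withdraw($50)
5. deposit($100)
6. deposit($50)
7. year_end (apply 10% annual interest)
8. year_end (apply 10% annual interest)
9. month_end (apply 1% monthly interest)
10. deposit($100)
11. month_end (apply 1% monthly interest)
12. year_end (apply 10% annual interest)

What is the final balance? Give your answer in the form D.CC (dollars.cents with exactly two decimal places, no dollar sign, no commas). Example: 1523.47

Answer: 1823.21

Derivation:
After 1 (year_end (apply 10% annual interest)): balance=$1100.00 total_interest=$100.00
After 2 (month_end (apply 1% monthly interest)): balance=$1111.00 total_interest=$111.00
After 3 (deposit($50)): balance=$1161.00 total_interest=$111.00
After 4 (withdraw($50)): balance=$1111.00 total_interest=$111.00
After 5 (deposit($100)): balance=$1211.00 total_interest=$111.00
After 6 (deposit($50)): balance=$1261.00 total_interest=$111.00
After 7 (year_end (apply 10% annual interest)): balance=$1387.10 total_interest=$237.10
After 8 (year_end (apply 10% annual interest)): balance=$1525.81 total_interest=$375.81
After 9 (month_end (apply 1% monthly interest)): balance=$1541.06 total_interest=$391.06
After 10 (deposit($100)): balance=$1641.06 total_interest=$391.06
After 11 (month_end (apply 1% monthly interest)): balance=$1657.47 total_interest=$407.47
After 12 (year_end (apply 10% annual interest)): balance=$1823.21 total_interest=$573.21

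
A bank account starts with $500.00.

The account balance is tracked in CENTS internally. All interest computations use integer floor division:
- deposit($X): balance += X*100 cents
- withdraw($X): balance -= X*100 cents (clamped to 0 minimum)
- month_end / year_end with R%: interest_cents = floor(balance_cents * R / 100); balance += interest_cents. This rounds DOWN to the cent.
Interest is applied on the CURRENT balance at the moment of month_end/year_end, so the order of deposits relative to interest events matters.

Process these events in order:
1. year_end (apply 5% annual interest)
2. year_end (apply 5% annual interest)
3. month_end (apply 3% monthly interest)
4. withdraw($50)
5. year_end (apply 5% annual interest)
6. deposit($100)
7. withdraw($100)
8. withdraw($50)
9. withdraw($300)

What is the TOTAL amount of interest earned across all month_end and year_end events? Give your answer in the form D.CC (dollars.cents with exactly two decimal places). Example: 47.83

Answer: 93.66

Derivation:
After 1 (year_end (apply 5% annual interest)): balance=$525.00 total_interest=$25.00
After 2 (year_end (apply 5% annual interest)): balance=$551.25 total_interest=$51.25
After 3 (month_end (apply 3% monthly interest)): balance=$567.78 total_interest=$67.78
After 4 (withdraw($50)): balance=$517.78 total_interest=$67.78
After 5 (year_end (apply 5% annual interest)): balance=$543.66 total_interest=$93.66
After 6 (deposit($100)): balance=$643.66 total_interest=$93.66
After 7 (withdraw($100)): balance=$543.66 total_interest=$93.66
After 8 (withdraw($50)): balance=$493.66 total_interest=$93.66
After 9 (withdraw($300)): balance=$193.66 total_interest=$93.66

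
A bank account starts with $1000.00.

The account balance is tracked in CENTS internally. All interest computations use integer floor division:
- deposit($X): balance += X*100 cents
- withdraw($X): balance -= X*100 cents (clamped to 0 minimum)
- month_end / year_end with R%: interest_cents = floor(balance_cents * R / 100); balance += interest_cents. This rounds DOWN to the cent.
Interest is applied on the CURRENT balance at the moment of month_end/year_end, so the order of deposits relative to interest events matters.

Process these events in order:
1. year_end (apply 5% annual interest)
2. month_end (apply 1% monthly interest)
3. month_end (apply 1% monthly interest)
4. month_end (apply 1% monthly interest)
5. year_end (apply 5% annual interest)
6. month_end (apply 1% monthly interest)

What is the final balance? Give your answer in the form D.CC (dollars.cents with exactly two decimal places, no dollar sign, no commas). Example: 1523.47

After 1 (year_end (apply 5% annual interest)): balance=$1050.00 total_interest=$50.00
After 2 (month_end (apply 1% monthly interest)): balance=$1060.50 total_interest=$60.50
After 3 (month_end (apply 1% monthly interest)): balance=$1071.10 total_interest=$71.10
After 4 (month_end (apply 1% monthly interest)): balance=$1081.81 total_interest=$81.81
After 5 (year_end (apply 5% annual interest)): balance=$1135.90 total_interest=$135.90
After 6 (month_end (apply 1% monthly interest)): balance=$1147.25 total_interest=$147.25

Answer: 1147.25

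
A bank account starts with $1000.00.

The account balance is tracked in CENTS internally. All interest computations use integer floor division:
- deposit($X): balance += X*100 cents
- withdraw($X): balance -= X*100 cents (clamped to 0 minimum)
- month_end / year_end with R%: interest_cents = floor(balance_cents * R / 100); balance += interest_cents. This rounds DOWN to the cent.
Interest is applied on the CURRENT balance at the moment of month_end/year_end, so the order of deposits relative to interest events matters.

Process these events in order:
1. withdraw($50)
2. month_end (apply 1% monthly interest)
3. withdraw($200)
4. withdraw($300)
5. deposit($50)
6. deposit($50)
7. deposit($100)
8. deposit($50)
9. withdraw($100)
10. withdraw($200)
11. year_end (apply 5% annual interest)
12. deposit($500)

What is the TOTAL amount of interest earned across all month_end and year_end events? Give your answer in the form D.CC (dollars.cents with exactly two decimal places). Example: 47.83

Answer: 29.97

Derivation:
After 1 (withdraw($50)): balance=$950.00 total_interest=$0.00
After 2 (month_end (apply 1% monthly interest)): balance=$959.50 total_interest=$9.50
After 3 (withdraw($200)): balance=$759.50 total_interest=$9.50
After 4 (withdraw($300)): balance=$459.50 total_interest=$9.50
After 5 (deposit($50)): balance=$509.50 total_interest=$9.50
After 6 (deposit($50)): balance=$559.50 total_interest=$9.50
After 7 (deposit($100)): balance=$659.50 total_interest=$9.50
After 8 (deposit($50)): balance=$709.50 total_interest=$9.50
After 9 (withdraw($100)): balance=$609.50 total_interest=$9.50
After 10 (withdraw($200)): balance=$409.50 total_interest=$9.50
After 11 (year_end (apply 5% annual interest)): balance=$429.97 total_interest=$29.97
After 12 (deposit($500)): balance=$929.97 total_interest=$29.97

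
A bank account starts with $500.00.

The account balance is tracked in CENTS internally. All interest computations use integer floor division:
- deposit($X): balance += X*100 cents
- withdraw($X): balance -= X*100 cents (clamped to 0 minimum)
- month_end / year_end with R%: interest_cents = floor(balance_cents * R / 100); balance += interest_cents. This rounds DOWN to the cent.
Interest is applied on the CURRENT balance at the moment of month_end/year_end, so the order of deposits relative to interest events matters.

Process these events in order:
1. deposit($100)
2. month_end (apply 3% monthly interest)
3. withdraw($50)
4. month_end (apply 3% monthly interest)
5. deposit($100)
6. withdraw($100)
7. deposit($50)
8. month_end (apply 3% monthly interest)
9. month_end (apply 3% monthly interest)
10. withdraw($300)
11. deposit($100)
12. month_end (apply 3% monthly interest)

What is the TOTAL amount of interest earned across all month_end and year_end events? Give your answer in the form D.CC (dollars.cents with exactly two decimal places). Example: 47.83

Answer: 87.92

Derivation:
After 1 (deposit($100)): balance=$600.00 total_interest=$0.00
After 2 (month_end (apply 3% monthly interest)): balance=$618.00 total_interest=$18.00
After 3 (withdraw($50)): balance=$568.00 total_interest=$18.00
After 4 (month_end (apply 3% monthly interest)): balance=$585.04 total_interest=$35.04
After 5 (deposit($100)): balance=$685.04 total_interest=$35.04
After 6 (withdraw($100)): balance=$585.04 total_interest=$35.04
After 7 (deposit($50)): balance=$635.04 total_interest=$35.04
After 8 (month_end (apply 3% monthly interest)): balance=$654.09 total_interest=$54.09
After 9 (month_end (apply 3% monthly interest)): balance=$673.71 total_interest=$73.71
After 10 (withdraw($300)): balance=$373.71 total_interest=$73.71
After 11 (deposit($100)): balance=$473.71 total_interest=$73.71
After 12 (month_end (apply 3% monthly interest)): balance=$487.92 total_interest=$87.92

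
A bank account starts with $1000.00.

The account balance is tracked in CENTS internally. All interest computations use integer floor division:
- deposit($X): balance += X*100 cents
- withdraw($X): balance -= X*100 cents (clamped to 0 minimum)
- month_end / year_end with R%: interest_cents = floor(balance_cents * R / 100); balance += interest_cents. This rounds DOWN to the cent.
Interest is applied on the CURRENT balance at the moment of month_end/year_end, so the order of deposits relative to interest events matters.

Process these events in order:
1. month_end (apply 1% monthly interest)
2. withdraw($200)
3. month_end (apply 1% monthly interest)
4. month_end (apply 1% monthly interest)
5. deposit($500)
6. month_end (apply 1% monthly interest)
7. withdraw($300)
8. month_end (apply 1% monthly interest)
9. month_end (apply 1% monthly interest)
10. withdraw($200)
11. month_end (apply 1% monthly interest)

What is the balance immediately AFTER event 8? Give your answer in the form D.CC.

After 1 (month_end (apply 1% monthly interest)): balance=$1010.00 total_interest=$10.00
After 2 (withdraw($200)): balance=$810.00 total_interest=$10.00
After 3 (month_end (apply 1% monthly interest)): balance=$818.10 total_interest=$18.10
After 4 (month_end (apply 1% monthly interest)): balance=$826.28 total_interest=$26.28
After 5 (deposit($500)): balance=$1326.28 total_interest=$26.28
After 6 (month_end (apply 1% monthly interest)): balance=$1339.54 total_interest=$39.54
After 7 (withdraw($300)): balance=$1039.54 total_interest=$39.54
After 8 (month_end (apply 1% monthly interest)): balance=$1049.93 total_interest=$49.93

Answer: 1049.93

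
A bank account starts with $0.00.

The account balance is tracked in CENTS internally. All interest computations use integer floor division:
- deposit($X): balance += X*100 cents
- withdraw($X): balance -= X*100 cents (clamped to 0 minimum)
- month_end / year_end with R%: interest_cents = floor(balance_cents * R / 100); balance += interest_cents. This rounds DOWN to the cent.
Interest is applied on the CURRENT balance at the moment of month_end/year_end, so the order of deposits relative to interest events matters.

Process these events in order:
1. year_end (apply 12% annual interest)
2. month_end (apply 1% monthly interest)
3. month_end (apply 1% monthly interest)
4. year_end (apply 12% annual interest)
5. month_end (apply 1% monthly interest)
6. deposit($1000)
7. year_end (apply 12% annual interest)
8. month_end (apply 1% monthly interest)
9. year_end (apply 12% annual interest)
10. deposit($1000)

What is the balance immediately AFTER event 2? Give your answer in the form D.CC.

Answer: 0.00

Derivation:
After 1 (year_end (apply 12% annual interest)): balance=$0.00 total_interest=$0.00
After 2 (month_end (apply 1% monthly interest)): balance=$0.00 total_interest=$0.00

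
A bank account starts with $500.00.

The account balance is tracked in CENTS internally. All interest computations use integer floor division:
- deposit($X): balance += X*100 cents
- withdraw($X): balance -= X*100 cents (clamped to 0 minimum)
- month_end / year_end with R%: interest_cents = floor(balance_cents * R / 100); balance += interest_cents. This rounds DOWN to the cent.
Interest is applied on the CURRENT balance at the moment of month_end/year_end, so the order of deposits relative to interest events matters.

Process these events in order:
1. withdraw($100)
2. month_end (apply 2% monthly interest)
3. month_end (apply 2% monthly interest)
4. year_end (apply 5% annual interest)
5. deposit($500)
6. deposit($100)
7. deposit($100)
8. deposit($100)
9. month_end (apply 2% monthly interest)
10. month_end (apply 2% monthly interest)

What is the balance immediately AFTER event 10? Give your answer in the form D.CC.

Answer: 1286.92

Derivation:
After 1 (withdraw($100)): balance=$400.00 total_interest=$0.00
After 2 (month_end (apply 2% monthly interest)): balance=$408.00 total_interest=$8.00
After 3 (month_end (apply 2% monthly interest)): balance=$416.16 total_interest=$16.16
After 4 (year_end (apply 5% annual interest)): balance=$436.96 total_interest=$36.96
After 5 (deposit($500)): balance=$936.96 total_interest=$36.96
After 6 (deposit($100)): balance=$1036.96 total_interest=$36.96
After 7 (deposit($100)): balance=$1136.96 total_interest=$36.96
After 8 (deposit($100)): balance=$1236.96 total_interest=$36.96
After 9 (month_end (apply 2% monthly interest)): balance=$1261.69 total_interest=$61.69
After 10 (month_end (apply 2% monthly interest)): balance=$1286.92 total_interest=$86.92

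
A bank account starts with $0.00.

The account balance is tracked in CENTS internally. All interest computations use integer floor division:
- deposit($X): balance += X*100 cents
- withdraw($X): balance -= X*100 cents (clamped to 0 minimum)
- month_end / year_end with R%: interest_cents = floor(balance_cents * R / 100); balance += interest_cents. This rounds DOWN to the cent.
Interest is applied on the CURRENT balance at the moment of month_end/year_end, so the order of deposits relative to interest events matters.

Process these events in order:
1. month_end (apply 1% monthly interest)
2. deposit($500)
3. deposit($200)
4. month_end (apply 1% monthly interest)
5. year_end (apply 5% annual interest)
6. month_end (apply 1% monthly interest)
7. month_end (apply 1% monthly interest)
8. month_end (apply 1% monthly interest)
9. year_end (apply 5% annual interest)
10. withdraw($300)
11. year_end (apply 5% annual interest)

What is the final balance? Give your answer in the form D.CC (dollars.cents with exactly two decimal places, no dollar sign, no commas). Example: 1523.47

Answer: 528.22

Derivation:
After 1 (month_end (apply 1% monthly interest)): balance=$0.00 total_interest=$0.00
After 2 (deposit($500)): balance=$500.00 total_interest=$0.00
After 3 (deposit($200)): balance=$700.00 total_interest=$0.00
After 4 (month_end (apply 1% monthly interest)): balance=$707.00 total_interest=$7.00
After 5 (year_end (apply 5% annual interest)): balance=$742.35 total_interest=$42.35
After 6 (month_end (apply 1% monthly interest)): balance=$749.77 total_interest=$49.77
After 7 (month_end (apply 1% monthly interest)): balance=$757.26 total_interest=$57.26
After 8 (month_end (apply 1% monthly interest)): balance=$764.83 total_interest=$64.83
After 9 (year_end (apply 5% annual interest)): balance=$803.07 total_interest=$103.07
After 10 (withdraw($300)): balance=$503.07 total_interest=$103.07
After 11 (year_end (apply 5% annual interest)): balance=$528.22 total_interest=$128.22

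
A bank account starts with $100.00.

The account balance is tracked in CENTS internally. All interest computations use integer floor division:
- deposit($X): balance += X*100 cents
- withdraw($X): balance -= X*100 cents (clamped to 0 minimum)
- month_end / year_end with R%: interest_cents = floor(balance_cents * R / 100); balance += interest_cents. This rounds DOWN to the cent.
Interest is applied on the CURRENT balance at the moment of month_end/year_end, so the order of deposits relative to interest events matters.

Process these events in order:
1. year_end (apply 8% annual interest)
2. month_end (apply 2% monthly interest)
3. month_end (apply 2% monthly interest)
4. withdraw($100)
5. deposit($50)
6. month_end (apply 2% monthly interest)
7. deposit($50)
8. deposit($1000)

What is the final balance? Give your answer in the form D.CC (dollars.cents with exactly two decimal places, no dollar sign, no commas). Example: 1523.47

Answer: 1113.60

Derivation:
After 1 (year_end (apply 8% annual interest)): balance=$108.00 total_interest=$8.00
After 2 (month_end (apply 2% monthly interest)): balance=$110.16 total_interest=$10.16
After 3 (month_end (apply 2% monthly interest)): balance=$112.36 total_interest=$12.36
After 4 (withdraw($100)): balance=$12.36 total_interest=$12.36
After 5 (deposit($50)): balance=$62.36 total_interest=$12.36
After 6 (month_end (apply 2% monthly interest)): balance=$63.60 total_interest=$13.60
After 7 (deposit($50)): balance=$113.60 total_interest=$13.60
After 8 (deposit($1000)): balance=$1113.60 total_interest=$13.60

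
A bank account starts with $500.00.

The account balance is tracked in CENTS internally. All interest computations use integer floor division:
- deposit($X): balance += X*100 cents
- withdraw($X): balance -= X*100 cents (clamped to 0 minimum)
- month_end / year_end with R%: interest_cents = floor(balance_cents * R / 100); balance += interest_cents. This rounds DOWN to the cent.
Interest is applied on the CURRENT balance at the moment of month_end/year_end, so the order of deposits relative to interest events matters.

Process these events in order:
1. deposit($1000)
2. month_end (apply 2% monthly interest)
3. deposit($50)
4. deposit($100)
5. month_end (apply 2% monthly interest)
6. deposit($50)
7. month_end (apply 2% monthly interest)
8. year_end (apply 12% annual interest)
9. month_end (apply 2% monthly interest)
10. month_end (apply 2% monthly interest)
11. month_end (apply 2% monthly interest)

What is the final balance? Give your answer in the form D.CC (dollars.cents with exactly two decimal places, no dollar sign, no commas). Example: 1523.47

After 1 (deposit($1000)): balance=$1500.00 total_interest=$0.00
After 2 (month_end (apply 2% monthly interest)): balance=$1530.00 total_interest=$30.00
After 3 (deposit($50)): balance=$1580.00 total_interest=$30.00
After 4 (deposit($100)): balance=$1680.00 total_interest=$30.00
After 5 (month_end (apply 2% monthly interest)): balance=$1713.60 total_interest=$63.60
After 6 (deposit($50)): balance=$1763.60 total_interest=$63.60
After 7 (month_end (apply 2% monthly interest)): balance=$1798.87 total_interest=$98.87
After 8 (year_end (apply 12% annual interest)): balance=$2014.73 total_interest=$314.73
After 9 (month_end (apply 2% monthly interest)): balance=$2055.02 total_interest=$355.02
After 10 (month_end (apply 2% monthly interest)): balance=$2096.12 total_interest=$396.12
After 11 (month_end (apply 2% monthly interest)): balance=$2138.04 total_interest=$438.04

Answer: 2138.04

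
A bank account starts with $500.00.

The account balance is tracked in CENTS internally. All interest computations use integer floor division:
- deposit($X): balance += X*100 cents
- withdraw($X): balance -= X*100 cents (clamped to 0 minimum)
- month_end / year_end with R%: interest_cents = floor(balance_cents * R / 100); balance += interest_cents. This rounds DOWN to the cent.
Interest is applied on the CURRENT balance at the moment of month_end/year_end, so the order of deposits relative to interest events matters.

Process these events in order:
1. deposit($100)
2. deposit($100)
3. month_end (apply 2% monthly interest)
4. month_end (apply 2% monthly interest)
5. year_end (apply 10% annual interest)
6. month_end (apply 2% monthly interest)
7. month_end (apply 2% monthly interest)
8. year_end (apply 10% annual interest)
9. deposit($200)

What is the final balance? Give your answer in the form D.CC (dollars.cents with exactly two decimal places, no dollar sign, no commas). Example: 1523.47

After 1 (deposit($100)): balance=$600.00 total_interest=$0.00
After 2 (deposit($100)): balance=$700.00 total_interest=$0.00
After 3 (month_end (apply 2% monthly interest)): balance=$714.00 total_interest=$14.00
After 4 (month_end (apply 2% monthly interest)): balance=$728.28 total_interest=$28.28
After 5 (year_end (apply 10% annual interest)): balance=$801.10 total_interest=$101.10
After 6 (month_end (apply 2% monthly interest)): balance=$817.12 total_interest=$117.12
After 7 (month_end (apply 2% monthly interest)): balance=$833.46 total_interest=$133.46
After 8 (year_end (apply 10% annual interest)): balance=$916.80 total_interest=$216.80
After 9 (deposit($200)): balance=$1116.80 total_interest=$216.80

Answer: 1116.80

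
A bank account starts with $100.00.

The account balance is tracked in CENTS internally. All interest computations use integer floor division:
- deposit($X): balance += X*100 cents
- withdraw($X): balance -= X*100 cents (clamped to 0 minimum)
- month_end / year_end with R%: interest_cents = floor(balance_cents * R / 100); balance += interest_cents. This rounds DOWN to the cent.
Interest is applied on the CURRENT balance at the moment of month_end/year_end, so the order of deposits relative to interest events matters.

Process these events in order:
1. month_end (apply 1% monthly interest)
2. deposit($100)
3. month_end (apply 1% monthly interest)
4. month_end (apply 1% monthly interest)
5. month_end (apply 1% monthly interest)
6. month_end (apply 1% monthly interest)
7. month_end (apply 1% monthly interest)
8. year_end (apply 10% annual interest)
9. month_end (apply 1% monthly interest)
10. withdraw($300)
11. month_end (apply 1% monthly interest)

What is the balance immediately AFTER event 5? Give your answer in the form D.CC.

After 1 (month_end (apply 1% monthly interest)): balance=$101.00 total_interest=$1.00
After 2 (deposit($100)): balance=$201.00 total_interest=$1.00
After 3 (month_end (apply 1% monthly interest)): balance=$203.01 total_interest=$3.01
After 4 (month_end (apply 1% monthly interest)): balance=$205.04 total_interest=$5.04
After 5 (month_end (apply 1% monthly interest)): balance=$207.09 total_interest=$7.09

Answer: 207.09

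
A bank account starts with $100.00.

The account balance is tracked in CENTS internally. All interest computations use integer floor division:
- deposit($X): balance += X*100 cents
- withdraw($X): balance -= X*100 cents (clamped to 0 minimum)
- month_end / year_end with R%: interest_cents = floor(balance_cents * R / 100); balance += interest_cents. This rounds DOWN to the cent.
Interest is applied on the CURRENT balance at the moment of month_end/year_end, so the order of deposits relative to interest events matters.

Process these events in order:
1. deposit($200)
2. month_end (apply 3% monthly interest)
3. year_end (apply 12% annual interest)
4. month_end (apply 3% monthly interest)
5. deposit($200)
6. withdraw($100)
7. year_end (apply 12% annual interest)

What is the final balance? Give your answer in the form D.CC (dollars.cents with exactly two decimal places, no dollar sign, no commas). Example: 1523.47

After 1 (deposit($200)): balance=$300.00 total_interest=$0.00
After 2 (month_end (apply 3% monthly interest)): balance=$309.00 total_interest=$9.00
After 3 (year_end (apply 12% annual interest)): balance=$346.08 total_interest=$46.08
After 4 (month_end (apply 3% monthly interest)): balance=$356.46 total_interest=$56.46
After 5 (deposit($200)): balance=$556.46 total_interest=$56.46
After 6 (withdraw($100)): balance=$456.46 total_interest=$56.46
After 7 (year_end (apply 12% annual interest)): balance=$511.23 total_interest=$111.23

Answer: 511.23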